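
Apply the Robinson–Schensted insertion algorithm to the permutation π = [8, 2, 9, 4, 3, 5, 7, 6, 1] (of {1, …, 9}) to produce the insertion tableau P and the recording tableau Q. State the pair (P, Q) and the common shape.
P = [1, 3, 5, 6] / [2, 7] / [4, 9] / [8];  Q = [1, 3, 6, 7] / [2, 4] / [5, 8] / [9];  common shape = (4, 2, 2, 1)

Row-insert the values π_1, π_2, … into P one at a time, bumping the leftmost entry strictly greater than the inserted value down to the next row. The recording tableau Q records, in position (i, j), the step at which that cell was added to P.
  Insert 8 (step 1): P = [8];  Q = [1]
  Insert 2 (step 2): P = [2] / [8];  Q = [1] / [2]
  Insert 9 (step 3): P = [2, 9] / [8];  Q = [1, 3] / [2]
  Insert 4 (step 4): P = [2, 4] / [8, 9];  Q = [1, 3] / [2, 4]
  Insert 3 (step 5): P = [2, 3] / [4, 9] / [8];  Q = [1, 3] / [2, 4] / [5]
  Insert 5 (step 6): P = [2, 3, 5] / [4, 9] / [8];  Q = [1, 3, 6] / [2, 4] / [5]
  Insert 7 (step 7): P = [2, 3, 5, 7] / [4, 9] / [8];  Q = [1, 3, 6, 7] / [2, 4] / [5]
  Insert 6 (step 8): P = [2, 3, 5, 6] / [4, 7] / [8, 9];  Q = [1, 3, 6, 7] / [2, 4] / [5, 8]
  Insert 1 (step 9): P = [1, 3, 5, 6] / [2, 7] / [4, 9] / [8];  Q = [1, 3, 6, 7] / [2, 4] / [5, 8] / [9]
Final shape: (4, 2, 2, 1).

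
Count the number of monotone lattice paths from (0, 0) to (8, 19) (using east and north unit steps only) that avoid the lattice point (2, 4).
Number of paths = 1406115

Total paths from (0, 0) to (8, 19): C(27, 8) = 2220075. Paths through (2, 4): (paths (0, 0) → (2, 4)) × (paths (2, 4) → (8, 19)) = C(6, 2) · C(21, 6) = 15 · 54264 = 813960. Avoidance count = 2220075 − 813960 = 1406115.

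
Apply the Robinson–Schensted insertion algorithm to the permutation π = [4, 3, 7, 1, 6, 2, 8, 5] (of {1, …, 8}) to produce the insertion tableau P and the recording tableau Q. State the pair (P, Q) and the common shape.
P = [1, 2, 5] / [3, 6, 8] / [4, 7];  Q = [1, 3, 7] / [2, 5, 8] / [4, 6];  common shape = (3, 3, 2)

Row-insert the values π_1, π_2, … into P one at a time, bumping the leftmost entry strictly greater than the inserted value down to the next row. The recording tableau Q records, in position (i, j), the step at which that cell was added to P.
  Insert 4 (step 1): P = [4];  Q = [1]
  Insert 3 (step 2): P = [3] / [4];  Q = [1] / [2]
  Insert 7 (step 3): P = [3, 7] / [4];  Q = [1, 3] / [2]
  Insert 1 (step 4): P = [1, 7] / [3] / [4];  Q = [1, 3] / [2] / [4]
  Insert 6 (step 5): P = [1, 6] / [3, 7] / [4];  Q = [1, 3] / [2, 5] / [4]
  Insert 2 (step 6): P = [1, 2] / [3, 6] / [4, 7];  Q = [1, 3] / [2, 5] / [4, 6]
  Insert 8 (step 7): P = [1, 2, 8] / [3, 6] / [4, 7];  Q = [1, 3, 7] / [2, 5] / [4, 6]
  Insert 5 (step 8): P = [1, 2, 5] / [3, 6, 8] / [4, 7];  Q = [1, 3, 7] / [2, 5, 8] / [4, 6]
Final shape: (3, 3, 2).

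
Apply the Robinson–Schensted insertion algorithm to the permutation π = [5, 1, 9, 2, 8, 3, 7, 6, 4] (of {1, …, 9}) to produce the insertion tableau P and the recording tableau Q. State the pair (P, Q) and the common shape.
P = [1, 2, 3, 4] / [5, 6] / [7] / [8] / [9];  Q = [1, 3, 5, 7] / [2, 4] / [6] / [8] / [9];  common shape = (4, 2, 1, 1, 1)

Row-insert the values π_1, π_2, … into P one at a time, bumping the leftmost entry strictly greater than the inserted value down to the next row. The recording tableau Q records, in position (i, j), the step at which that cell was added to P.
  Insert 5 (step 1): P = [5];  Q = [1]
  Insert 1 (step 2): P = [1] / [5];  Q = [1] / [2]
  Insert 9 (step 3): P = [1, 9] / [5];  Q = [1, 3] / [2]
  Insert 2 (step 4): P = [1, 2] / [5, 9];  Q = [1, 3] / [2, 4]
  Insert 8 (step 5): P = [1, 2, 8] / [5, 9];  Q = [1, 3, 5] / [2, 4]
  Insert 3 (step 6): P = [1, 2, 3] / [5, 8] / [9];  Q = [1, 3, 5] / [2, 4] / [6]
  Insert 7 (step 7): P = [1, 2, 3, 7] / [5, 8] / [9];  Q = [1, 3, 5, 7] / [2, 4] / [6]
  Insert 6 (step 8): P = [1, 2, 3, 6] / [5, 7] / [8] / [9];  Q = [1, 3, 5, 7] / [2, 4] / [6] / [8]
  Insert 4 (step 9): P = [1, 2, 3, 4] / [5, 6] / [7] / [8] / [9];  Q = [1, 3, 5, 7] / [2, 4] / [6] / [8] / [9]
Final shape: (4, 2, 1, 1, 1).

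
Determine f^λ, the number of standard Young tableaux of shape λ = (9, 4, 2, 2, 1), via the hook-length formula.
# SYT of shape (9, 4, 2, 2, 1) = 3965760

Hook-length formula: f^λ = n! / Π hook(c), product over all cells c of the Young diagram. For λ = (9, 4, 2, 2, 1), n = 18 boxes. Hook lengths by row (left-to-right, top-to-bottom): [13, 11, 8, 7, 5, 4, 3, 2, 1]; [7, 5, 2, 1]; [4, 2]; [3, 1]; [1]. Product of hooks = 1614412800. So f^λ = 18! / 1614412800 = 6402373705728000 / 1614412800 = 3965760.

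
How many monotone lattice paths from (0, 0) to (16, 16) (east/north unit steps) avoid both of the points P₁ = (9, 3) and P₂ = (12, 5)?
Number of paths = 578582370

Inclusion–exclusion. Total paths: C(32, 16) = 601080390. Through P₁: C(12, 9)·C(20, 7) = 17054400. Through P₂: C(17, 12)·C(15, 4) = 8446620. Since P₁ is strictly southwest of P₂, a monotone path through both must visit P₁ then P₂; paths through both = C(12, 9)·C(5, 3)·C(15, 4) = 3003000. Avoid both = 601080390 − 17054400 − 8446620 + 3003000 = 578582370.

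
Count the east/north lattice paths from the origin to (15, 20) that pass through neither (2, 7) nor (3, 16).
Number of paths = 2872413180

Inclusion–exclusion. Total paths: C(35, 15) = 3247943160. Through P₁: C(9, 2)·C(26, 13) = 374421600. Through P₂: C(19, 3)·C(16, 12) = 1763580. Since P₁ is strictly southwest of P₂, a monotone path through both must visit P₁ then P₂; paths through both = C(9, 2)·C(10, 1)·C(16, 12) = 655200. Avoid both = 3247943160 − 374421600 − 1763580 + 655200 = 2872413180.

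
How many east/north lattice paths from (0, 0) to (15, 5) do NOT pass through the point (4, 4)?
Number of paths = 14664

Total paths from (0, 0) to (15, 5): C(20, 15) = 15504. Paths through (4, 4): (paths (0, 0) → (4, 4)) × (paths (4, 4) → (15, 5)) = C(8, 4) · C(12, 11) = 70 · 12 = 840. Avoidance count = 15504 − 840 = 14664.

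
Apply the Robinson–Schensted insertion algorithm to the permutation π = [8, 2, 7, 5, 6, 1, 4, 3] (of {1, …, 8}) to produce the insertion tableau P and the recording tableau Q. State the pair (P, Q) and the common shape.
P = [1, 3, 6] / [2, 4] / [5] / [7] / [8];  Q = [1, 3, 5] / [2, 7] / [4] / [6] / [8];  common shape = (3, 2, 1, 1, 1)

Row-insert the values π_1, π_2, … into P one at a time, bumping the leftmost entry strictly greater than the inserted value down to the next row. The recording tableau Q records, in position (i, j), the step at which that cell was added to P.
  Insert 8 (step 1): P = [8];  Q = [1]
  Insert 2 (step 2): P = [2] / [8];  Q = [1] / [2]
  Insert 7 (step 3): P = [2, 7] / [8];  Q = [1, 3] / [2]
  Insert 5 (step 4): P = [2, 5] / [7] / [8];  Q = [1, 3] / [2] / [4]
  Insert 6 (step 5): P = [2, 5, 6] / [7] / [8];  Q = [1, 3, 5] / [2] / [4]
  Insert 1 (step 6): P = [1, 5, 6] / [2] / [7] / [8];  Q = [1, 3, 5] / [2] / [4] / [6]
  Insert 4 (step 7): P = [1, 4, 6] / [2, 5] / [7] / [8];  Q = [1, 3, 5] / [2, 7] / [4] / [6]
  Insert 3 (step 8): P = [1, 3, 6] / [2, 4] / [5] / [7] / [8];  Q = [1, 3, 5] / [2, 7] / [4] / [6] / [8]
Final shape: (3, 2, 1, 1, 1).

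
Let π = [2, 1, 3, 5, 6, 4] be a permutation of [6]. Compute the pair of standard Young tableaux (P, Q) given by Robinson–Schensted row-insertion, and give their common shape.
P = [1, 3, 4, 6] / [2, 5];  Q = [1, 3, 4, 5] / [2, 6];  common shape = (4, 2)

Row-insert the values π_1, π_2, … into P one at a time, bumping the leftmost entry strictly greater than the inserted value down to the next row. The recording tableau Q records, in position (i, j), the step at which that cell was added to P.
  Insert 2 (step 1): P = [2];  Q = [1]
  Insert 1 (step 2): P = [1] / [2];  Q = [1] / [2]
  Insert 3 (step 3): P = [1, 3] / [2];  Q = [1, 3] / [2]
  Insert 5 (step 4): P = [1, 3, 5] / [2];  Q = [1, 3, 4] / [2]
  Insert 6 (step 5): P = [1, 3, 5, 6] / [2];  Q = [1, 3, 4, 5] / [2]
  Insert 4 (step 6): P = [1, 3, 4, 6] / [2, 5];  Q = [1, 3, 4, 5] / [2, 6]
Final shape: (4, 2).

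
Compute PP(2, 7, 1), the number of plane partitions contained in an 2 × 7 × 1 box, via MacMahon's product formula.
PP(2, 7, 1) = 36

Evaluate the triple product over i = 1..2, j = 1..7, k = 1..1. The factors are (2/1) · (3/2) · (4/3) · (5/4) · (6/5) · (7/6) · (8/7) · (3/2) · … (14 factors total). The numerators and denominators telescope so the product is an integer; carrying out the multiplication exactly gives PP(2, 7, 1) = 36.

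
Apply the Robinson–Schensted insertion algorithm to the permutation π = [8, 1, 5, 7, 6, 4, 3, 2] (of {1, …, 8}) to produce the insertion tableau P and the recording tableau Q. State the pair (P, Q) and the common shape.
P = [1, 2, 6] / [3] / [4] / [5] / [7] / [8];  Q = [1, 3, 4] / [2] / [5] / [6] / [7] / [8];  common shape = (3, 1, 1, 1, 1, 1)

Row-insert the values π_1, π_2, … into P one at a time, bumping the leftmost entry strictly greater than the inserted value down to the next row. The recording tableau Q records, in position (i, j), the step at which that cell was added to P.
  Insert 8 (step 1): P = [8];  Q = [1]
  Insert 1 (step 2): P = [1] / [8];  Q = [1] / [2]
  Insert 5 (step 3): P = [1, 5] / [8];  Q = [1, 3] / [2]
  Insert 7 (step 4): P = [1, 5, 7] / [8];  Q = [1, 3, 4] / [2]
  Insert 6 (step 5): P = [1, 5, 6] / [7] / [8];  Q = [1, 3, 4] / [2] / [5]
  Insert 4 (step 6): P = [1, 4, 6] / [5] / [7] / [8];  Q = [1, 3, 4] / [2] / [5] / [6]
  Insert 3 (step 7): P = [1, 3, 6] / [4] / [5] / [7] / [8];  Q = [1, 3, 4] / [2] / [5] / [6] / [7]
  Insert 2 (step 8): P = [1, 2, 6] / [3] / [4] / [5] / [7] / [8];  Q = [1, 3, 4] / [2] / [5] / [6] / [7] / [8]
Final shape: (3, 1, 1, 1, 1, 1).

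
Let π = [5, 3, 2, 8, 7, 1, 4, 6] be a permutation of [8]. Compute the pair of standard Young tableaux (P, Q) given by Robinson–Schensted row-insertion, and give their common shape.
P = [1, 4, 6] / [2, 7] / [3, 8] / [5];  Q = [1, 4, 8] / [2, 5] / [3, 7] / [6];  common shape = (3, 2, 2, 1)

Row-insert the values π_1, π_2, … into P one at a time, bumping the leftmost entry strictly greater than the inserted value down to the next row. The recording tableau Q records, in position (i, j), the step at which that cell was added to P.
  Insert 5 (step 1): P = [5];  Q = [1]
  Insert 3 (step 2): P = [3] / [5];  Q = [1] / [2]
  Insert 2 (step 3): P = [2] / [3] / [5];  Q = [1] / [2] / [3]
  Insert 8 (step 4): P = [2, 8] / [3] / [5];  Q = [1, 4] / [2] / [3]
  Insert 7 (step 5): P = [2, 7] / [3, 8] / [5];  Q = [1, 4] / [2, 5] / [3]
  Insert 1 (step 6): P = [1, 7] / [2, 8] / [3] / [5];  Q = [1, 4] / [2, 5] / [3] / [6]
  Insert 4 (step 7): P = [1, 4] / [2, 7] / [3, 8] / [5];  Q = [1, 4] / [2, 5] / [3, 7] / [6]
  Insert 6 (step 8): P = [1, 4, 6] / [2, 7] / [3, 8] / [5];  Q = [1, 4, 8] / [2, 5] / [3, 7] / [6]
Final shape: (3, 2, 2, 1).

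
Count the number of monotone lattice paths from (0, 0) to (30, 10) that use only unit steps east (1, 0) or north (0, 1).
Number of paths = 847660528

A monotone lattice path from (0, 0) to (30, 10) consists of 30 east steps and 10 north steps in some order, so it is determined by which 30 of the 40 steps are east. The count is C(40, 30) = 847660528.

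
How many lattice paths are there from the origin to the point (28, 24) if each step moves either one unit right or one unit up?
Number of paths = 426384982032100

A monotone lattice path from (0, 0) to (28, 24) consists of 28 east steps and 24 north steps in some order, so it is determined by which 28 of the 52 steps are east. The count is C(52, 28) = 426384982032100.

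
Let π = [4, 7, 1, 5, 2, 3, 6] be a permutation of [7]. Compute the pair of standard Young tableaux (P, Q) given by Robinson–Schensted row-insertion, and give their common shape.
P = [1, 2, 3, 6] / [4, 5] / [7];  Q = [1, 2, 6, 7] / [3, 4] / [5];  common shape = (4, 2, 1)

Row-insert the values π_1, π_2, … into P one at a time, bumping the leftmost entry strictly greater than the inserted value down to the next row. The recording tableau Q records, in position (i, j), the step at which that cell was added to P.
  Insert 4 (step 1): P = [4];  Q = [1]
  Insert 7 (step 2): P = [4, 7];  Q = [1, 2]
  Insert 1 (step 3): P = [1, 7] / [4];  Q = [1, 2] / [3]
  Insert 5 (step 4): P = [1, 5] / [4, 7];  Q = [1, 2] / [3, 4]
  Insert 2 (step 5): P = [1, 2] / [4, 5] / [7];  Q = [1, 2] / [3, 4] / [5]
  Insert 3 (step 6): P = [1, 2, 3] / [4, 5] / [7];  Q = [1, 2, 6] / [3, 4] / [5]
  Insert 6 (step 7): P = [1, 2, 3, 6] / [4, 5] / [7];  Q = [1, 2, 6, 7] / [3, 4] / [5]
Final shape: (4, 2, 1).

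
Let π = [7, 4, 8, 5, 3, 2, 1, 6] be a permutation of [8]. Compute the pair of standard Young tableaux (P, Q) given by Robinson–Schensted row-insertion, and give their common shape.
P = [1, 5, 6] / [2, 8] / [3] / [4] / [7];  Q = [1, 3, 8] / [2, 4] / [5] / [6] / [7];  common shape = (3, 2, 1, 1, 1)

Row-insert the values π_1, π_2, … into P one at a time, bumping the leftmost entry strictly greater than the inserted value down to the next row. The recording tableau Q records, in position (i, j), the step at which that cell was added to P.
  Insert 7 (step 1): P = [7];  Q = [1]
  Insert 4 (step 2): P = [4] / [7];  Q = [1] / [2]
  Insert 8 (step 3): P = [4, 8] / [7];  Q = [1, 3] / [2]
  Insert 5 (step 4): P = [4, 5] / [7, 8];  Q = [1, 3] / [2, 4]
  Insert 3 (step 5): P = [3, 5] / [4, 8] / [7];  Q = [1, 3] / [2, 4] / [5]
  Insert 2 (step 6): P = [2, 5] / [3, 8] / [4] / [7];  Q = [1, 3] / [2, 4] / [5] / [6]
  Insert 1 (step 7): P = [1, 5] / [2, 8] / [3] / [4] / [7];  Q = [1, 3] / [2, 4] / [5] / [6] / [7]
  Insert 6 (step 8): P = [1, 5, 6] / [2, 8] / [3] / [4] / [7];  Q = [1, 3, 8] / [2, 4] / [5] / [6] / [7]
Final shape: (3, 2, 1, 1, 1).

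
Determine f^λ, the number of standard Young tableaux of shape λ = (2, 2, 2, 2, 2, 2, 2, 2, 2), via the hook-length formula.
# SYT of shape (2, 2, 2, 2, 2, 2, 2, 2, 2) = 4862

Hook-length formula: f^λ = n! / Π hook(c), product over all cells c of the Young diagram. For λ = (2, 2, 2, 2, 2, 2, 2, 2, 2), n = 18 boxes. Hook lengths by row (left-to-right, top-to-bottom): [10, 9]; [9, 8]; [8, 7]; [7, 6]; [6, 5]; [5, 4]; [4, 3]; [3, 2]; [2, 1]. Product of hooks = 1316818944000. So f^λ = 18! / 1316818944000 = 6402373705728000 / 1316818944000 = 4862.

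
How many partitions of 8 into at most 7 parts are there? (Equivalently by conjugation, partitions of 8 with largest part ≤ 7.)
p(8, parts ≤ 7) = 21

Partitions of 8 with all parts ≤ 7: 7+1, 6+2, 6+1+1, 5+3, 5+2+1, 5+1+1+1, 4+4, 4+3+1, 4+2+2, 4+2+1+1, 4+1+1+1+1, 3+3+2, 3+3+1+1, 3+2+2+1, 3+2+1+1+1, 3+1+1+1+1+1, 2+2+2+2, 2+2+2+1+1, 2+2+1+1+1+1, 2+1+1+1+1+1+1, 1+1+1+1+1+1+1+1. Count = 21.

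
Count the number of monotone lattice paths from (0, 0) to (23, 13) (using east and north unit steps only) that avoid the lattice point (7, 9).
Number of paths = 2255362800

Total paths from (0, 0) to (23, 13): C(36, 23) = 2310789600. Paths through (7, 9): (paths (0, 0) → (7, 9)) × (paths (7, 9) → (23, 13)) = C(16, 7) · C(20, 16) = 11440 · 4845 = 55426800. Avoidance count = 2310789600 − 55426800 = 2255362800.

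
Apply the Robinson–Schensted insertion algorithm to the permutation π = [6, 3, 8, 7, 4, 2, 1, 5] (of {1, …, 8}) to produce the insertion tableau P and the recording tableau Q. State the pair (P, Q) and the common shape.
P = [1, 4, 5] / [2, 7] / [3] / [6] / [8];  Q = [1, 3, 8] / [2, 4] / [5] / [6] / [7];  common shape = (3, 2, 1, 1, 1)

Row-insert the values π_1, π_2, … into P one at a time, bumping the leftmost entry strictly greater than the inserted value down to the next row. The recording tableau Q records, in position (i, j), the step at which that cell was added to P.
  Insert 6 (step 1): P = [6];  Q = [1]
  Insert 3 (step 2): P = [3] / [6];  Q = [1] / [2]
  Insert 8 (step 3): P = [3, 8] / [6];  Q = [1, 3] / [2]
  Insert 7 (step 4): P = [3, 7] / [6, 8];  Q = [1, 3] / [2, 4]
  Insert 4 (step 5): P = [3, 4] / [6, 7] / [8];  Q = [1, 3] / [2, 4] / [5]
  Insert 2 (step 6): P = [2, 4] / [3, 7] / [6] / [8];  Q = [1, 3] / [2, 4] / [5] / [6]
  Insert 1 (step 7): P = [1, 4] / [2, 7] / [3] / [6] / [8];  Q = [1, 3] / [2, 4] / [5] / [6] / [7]
  Insert 5 (step 8): P = [1, 4, 5] / [2, 7] / [3] / [6] / [8];  Q = [1, 3, 8] / [2, 4] / [5] / [6] / [7]
Final shape: (3, 2, 1, 1, 1).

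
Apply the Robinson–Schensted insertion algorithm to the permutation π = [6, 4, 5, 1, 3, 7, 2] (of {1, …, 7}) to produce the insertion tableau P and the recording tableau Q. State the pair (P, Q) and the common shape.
P = [1, 2, 7] / [3, 5] / [4] / [6];  Q = [1, 3, 6] / [2, 5] / [4] / [7];  common shape = (3, 2, 1, 1)

Row-insert the values π_1, π_2, … into P one at a time, bumping the leftmost entry strictly greater than the inserted value down to the next row. The recording tableau Q records, in position (i, j), the step at which that cell was added to P.
  Insert 6 (step 1): P = [6];  Q = [1]
  Insert 4 (step 2): P = [4] / [6];  Q = [1] / [2]
  Insert 5 (step 3): P = [4, 5] / [6];  Q = [1, 3] / [2]
  Insert 1 (step 4): P = [1, 5] / [4] / [6];  Q = [1, 3] / [2] / [4]
  Insert 3 (step 5): P = [1, 3] / [4, 5] / [6];  Q = [1, 3] / [2, 5] / [4]
  Insert 7 (step 6): P = [1, 3, 7] / [4, 5] / [6];  Q = [1, 3, 6] / [2, 5] / [4]
  Insert 2 (step 7): P = [1, 2, 7] / [3, 5] / [4] / [6];  Q = [1, 3, 6] / [2, 5] / [4] / [7]
Final shape: (3, 2, 1, 1).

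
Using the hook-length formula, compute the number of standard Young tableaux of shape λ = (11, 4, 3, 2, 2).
# SYT of shape (11, 4, 3, 2, 2) = 354731520

Hook-length formula: f^λ = n! / Π hook(c), product over all cells c of the Young diagram. For λ = (11, 4, 3, 2, 2), n = 22 boxes. Hook lengths by row (left-to-right, top-to-bottom): [15, 14, 11, 9, 7, 6, 5, 4, 3, 2, 1]; [7, 6, 3, 1]; [5, 4, 1]; [3, 2]; [2, 1]. Product of hooks = 3168595584000. So f^λ = 22! / 3168595584000 = 1124000727777607680000 / 3168595584000 = 354731520.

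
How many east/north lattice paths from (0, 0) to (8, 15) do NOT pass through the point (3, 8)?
Number of paths = 359634

Total paths from (0, 0) to (8, 15): C(23, 8) = 490314. Paths through (3, 8): (paths (0, 0) → (3, 8)) × (paths (3, 8) → (8, 15)) = C(11, 3) · C(12, 5) = 165 · 792 = 130680. Avoidance count = 490314 − 130680 = 359634.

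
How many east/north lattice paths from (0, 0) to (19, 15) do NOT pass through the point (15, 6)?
Number of paths = 1817168760

Total paths from (0, 0) to (19, 15): C(34, 19) = 1855967520. Paths through (15, 6): (paths (0, 0) → (15, 6)) × (paths (15, 6) → (19, 15)) = C(21, 15) · C(13, 4) = 54264 · 715 = 38798760. Avoidance count = 1855967520 − 38798760 = 1817168760.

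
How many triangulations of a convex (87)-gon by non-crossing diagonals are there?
C_85 = 1063353702922273835973036658043476458723103404520

These polygon triangulations are counted by the Catalan number C_n = (1/(n + 1)) · C(2n, n). For n = 85: C_85 = (1/86) · C(170, 85) = 91448418451315549893681152591738975450186892788720/86 = 1063353702922273835973036658043476458723103404520.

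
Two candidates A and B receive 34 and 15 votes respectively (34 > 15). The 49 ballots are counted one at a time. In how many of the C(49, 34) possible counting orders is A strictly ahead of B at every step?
Strict-lead orderings = 610939456104

Total orderings of the 49 votes with 34 for A: C(49, 34) = 1575580702584. By the Bertrand ballot formula (Cycle Lemma / reflection principle), the number of orderings in which A is strictly ahead of B throughout is (p − q)/(p + q) · C(p + q, p) = (34 − 15)/(34 + 15) · 1575580702584 = 610939456104.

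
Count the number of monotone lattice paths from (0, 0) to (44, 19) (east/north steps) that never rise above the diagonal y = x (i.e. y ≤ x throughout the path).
Number of paths = 3542450488534230

By the reflection principle (André's argument), the number of monotone paths to (44, 19) with n ≤ m that never go above y = x is C(63, 44) − C(63, 45) = 6131164307078475 − 2588713818544245 = 3542450488534230.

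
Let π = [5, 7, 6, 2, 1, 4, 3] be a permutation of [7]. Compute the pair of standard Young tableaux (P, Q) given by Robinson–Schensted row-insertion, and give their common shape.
P = [1, 3] / [2, 4] / [5, 6] / [7];  Q = [1, 2] / [3, 6] / [4, 7] / [5];  common shape = (2, 2, 2, 1)

Row-insert the values π_1, π_2, … into P one at a time, bumping the leftmost entry strictly greater than the inserted value down to the next row. The recording tableau Q records, in position (i, j), the step at which that cell was added to P.
  Insert 5 (step 1): P = [5];  Q = [1]
  Insert 7 (step 2): P = [5, 7];  Q = [1, 2]
  Insert 6 (step 3): P = [5, 6] / [7];  Q = [1, 2] / [3]
  Insert 2 (step 4): P = [2, 6] / [5] / [7];  Q = [1, 2] / [3] / [4]
  Insert 1 (step 5): P = [1, 6] / [2] / [5] / [7];  Q = [1, 2] / [3] / [4] / [5]
  Insert 4 (step 6): P = [1, 4] / [2, 6] / [5] / [7];  Q = [1, 2] / [3, 6] / [4] / [5]
  Insert 3 (step 7): P = [1, 3] / [2, 4] / [5, 6] / [7];  Q = [1, 2] / [3, 6] / [4, 7] / [5]
Final shape: (2, 2, 2, 1).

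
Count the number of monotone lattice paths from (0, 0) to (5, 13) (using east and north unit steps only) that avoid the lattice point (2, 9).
Number of paths = 6643

Total paths from (0, 0) to (5, 13): C(18, 5) = 8568. Paths through (2, 9): (paths (0, 0) → (2, 9)) × (paths (2, 9) → (5, 13)) = C(11, 2) · C(7, 3) = 55 · 35 = 1925. Avoidance count = 8568 − 1925 = 6643.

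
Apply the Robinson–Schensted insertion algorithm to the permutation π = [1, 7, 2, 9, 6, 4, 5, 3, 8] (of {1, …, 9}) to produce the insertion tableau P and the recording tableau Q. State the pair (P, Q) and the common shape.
P = [1, 2, 3, 5, 8] / [4, 9] / [6] / [7];  Q = [1, 2, 4, 7, 9] / [3, 5] / [6] / [8];  common shape = (5, 2, 1, 1)

Row-insert the values π_1, π_2, … into P one at a time, bumping the leftmost entry strictly greater than the inserted value down to the next row. The recording tableau Q records, in position (i, j), the step at which that cell was added to P.
  Insert 1 (step 1): P = [1];  Q = [1]
  Insert 7 (step 2): P = [1, 7];  Q = [1, 2]
  Insert 2 (step 3): P = [1, 2] / [7];  Q = [1, 2] / [3]
  Insert 9 (step 4): P = [1, 2, 9] / [7];  Q = [1, 2, 4] / [3]
  Insert 6 (step 5): P = [1, 2, 6] / [7, 9];  Q = [1, 2, 4] / [3, 5]
  Insert 4 (step 6): P = [1, 2, 4] / [6, 9] / [7];  Q = [1, 2, 4] / [3, 5] / [6]
  Insert 5 (step 7): P = [1, 2, 4, 5] / [6, 9] / [7];  Q = [1, 2, 4, 7] / [3, 5] / [6]
  Insert 3 (step 8): P = [1, 2, 3, 5] / [4, 9] / [6] / [7];  Q = [1, 2, 4, 7] / [3, 5] / [6] / [8]
  Insert 8 (step 9): P = [1, 2, 3, 5, 8] / [4, 9] / [6] / [7];  Q = [1, 2, 4, 7, 9] / [3, 5] / [6] / [8]
Final shape: (5, 2, 1, 1).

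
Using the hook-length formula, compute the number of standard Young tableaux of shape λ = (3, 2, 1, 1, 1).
# SYT of shape (3, 2, 1, 1, 1) = 64

Hook-length formula: f^λ = n! / Π hook(c), product over all cells c of the Young diagram. For λ = (3, 2, 1, 1, 1), n = 8 boxes. Hook lengths by row (left-to-right, top-to-bottom): [7, 3, 1]; [5, 1]; [3]; [2]; [1]. Product of hooks = 630. So f^λ = 8! / 630 = 40320 / 630 = 64.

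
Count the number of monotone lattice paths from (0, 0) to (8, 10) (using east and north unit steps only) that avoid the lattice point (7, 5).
Number of paths = 39006

Total paths from (0, 0) to (8, 10): C(18, 8) = 43758. Paths through (7, 5): (paths (0, 0) → (7, 5)) × (paths (7, 5) → (8, 10)) = C(12, 7) · C(6, 1) = 792 · 6 = 4752. Avoidance count = 43758 − 4752 = 39006.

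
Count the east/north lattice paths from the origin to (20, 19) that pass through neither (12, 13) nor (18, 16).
Number of paths = 35635401210

Inclusion–exclusion. Total paths: C(39, 20) = 68923264410. Through P₁: C(25, 12)·C(14, 8) = 15616500900. Through P₂: C(34, 18)·C(5, 2) = 22039614300. Since P₁ is strictly southwest of P₂, a monotone path through both must visit P₁ then P₂; paths through both = C(25, 12)·C(9, 6)·C(5, 2) = 4368252000. Avoid both = 68923264410 − 15616500900 − 22039614300 + 4368252000 = 35635401210.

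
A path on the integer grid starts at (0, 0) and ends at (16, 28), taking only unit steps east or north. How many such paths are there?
Number of paths = 416714805914

A monotone lattice path from (0, 0) to (16, 28) consists of 16 east steps and 28 north steps in some order, so it is determined by which 16 of the 44 steps are east. The count is C(44, 16) = 416714805914.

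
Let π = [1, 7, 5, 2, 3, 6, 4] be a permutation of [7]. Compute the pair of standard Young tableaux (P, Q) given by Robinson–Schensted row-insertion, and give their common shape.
P = [1, 2, 3, 4] / [5, 6] / [7];  Q = [1, 2, 5, 6] / [3, 7] / [4];  common shape = (4, 2, 1)

Row-insert the values π_1, π_2, … into P one at a time, bumping the leftmost entry strictly greater than the inserted value down to the next row. The recording tableau Q records, in position (i, j), the step at which that cell was added to P.
  Insert 1 (step 1): P = [1];  Q = [1]
  Insert 7 (step 2): P = [1, 7];  Q = [1, 2]
  Insert 5 (step 3): P = [1, 5] / [7];  Q = [1, 2] / [3]
  Insert 2 (step 4): P = [1, 2] / [5] / [7];  Q = [1, 2] / [3] / [4]
  Insert 3 (step 5): P = [1, 2, 3] / [5] / [7];  Q = [1, 2, 5] / [3] / [4]
  Insert 6 (step 6): P = [1, 2, 3, 6] / [5] / [7];  Q = [1, 2, 5, 6] / [3] / [4]
  Insert 4 (step 7): P = [1, 2, 3, 4] / [5, 6] / [7];  Q = [1, 2, 5, 6] / [3, 7] / [4]
Final shape: (4, 2, 1).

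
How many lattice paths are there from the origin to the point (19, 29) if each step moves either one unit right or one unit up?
Number of paths = 11541847896480

A monotone lattice path from (0, 0) to (19, 29) consists of 19 east steps and 29 north steps in some order, so it is determined by which 19 of the 48 steps are east. The count is C(48, 19) = 11541847896480.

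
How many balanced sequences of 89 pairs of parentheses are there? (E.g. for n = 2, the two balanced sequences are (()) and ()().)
C_89 = 254224158304000796523953440778841647086547372026600

These balanced parentheses are counted by the Catalan number C_n = (1/(n + 1)) · C(2n, n). For n = 89: C_89 = (1/90) · C(178, 89) = 22880174247360071687155809670095748237789263482394000/90 = 254224158304000796523953440778841647086547372026600.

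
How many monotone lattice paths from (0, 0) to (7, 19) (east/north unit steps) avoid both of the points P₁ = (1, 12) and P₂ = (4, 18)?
Number of paths = 610600

Inclusion–exclusion. Total paths: C(26, 7) = 657800. Through P₁: C(13, 1)·C(13, 6) = 22308. Through P₂: C(22, 4)·C(4, 3) = 29260. Since P₁ is strictly southwest of P₂, a monotone path through both must visit P₁ then P₂; paths through both = C(13, 1)·C(9, 3)·C(4, 3) = 4368. Avoid both = 657800 − 22308 − 29260 + 4368 = 610600.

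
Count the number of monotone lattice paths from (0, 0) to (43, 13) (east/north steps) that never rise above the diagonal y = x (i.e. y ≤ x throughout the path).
Number of paths = 1331529425100

By the reflection principle (André's argument), the number of monotone paths to (43, 13) with n ≤ m that never go above y = x is C(56, 43) − C(56, 44) = 1889912732400 − 558383307300 = 1331529425100.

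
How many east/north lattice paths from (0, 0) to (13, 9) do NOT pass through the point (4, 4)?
Number of paths = 357280

Total paths from (0, 0) to (13, 9): C(22, 13) = 497420. Paths through (4, 4): (paths (0, 0) → (4, 4)) × (paths (4, 4) → (13, 9)) = C(8, 4) · C(14, 9) = 70 · 2002 = 140140. Avoidance count = 497420 − 140140 = 357280.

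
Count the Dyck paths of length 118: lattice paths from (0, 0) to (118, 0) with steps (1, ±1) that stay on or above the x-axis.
C_59 = 405944995127576985730643443367112

These Dyck paths are counted by the Catalan number C_n = (1/(n + 1)) · C(2n, n). For n = 59: C_59 = (1/60) · C(118, 59) = 24356699707654619143838606602026720/60 = 405944995127576985730643443367112.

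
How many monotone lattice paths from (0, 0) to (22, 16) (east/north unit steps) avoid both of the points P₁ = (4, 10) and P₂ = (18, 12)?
Number of paths = 16059126484

Inclusion–exclusion. Total paths: C(38, 22) = 22239974430. Through P₁: C(14, 4)·C(24, 18) = 134730596. Through P₂: C(30, 18)·C(8, 4) = 6054525750. Since P₁ is strictly southwest of P₂, a monotone path through both must visit P₁ then P₂; paths through both = C(14, 4)·C(16, 14)·C(8, 4) = 8408400. Avoid both = 22239974430 − 134730596 − 6054525750 + 8408400 = 16059126484.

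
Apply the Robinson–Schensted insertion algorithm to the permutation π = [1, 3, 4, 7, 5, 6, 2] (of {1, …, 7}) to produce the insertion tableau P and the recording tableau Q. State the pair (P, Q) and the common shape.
P = [1, 2, 4, 5, 6] / [3] / [7];  Q = [1, 2, 3, 4, 6] / [5] / [7];  common shape = (5, 1, 1)

Row-insert the values π_1, π_2, … into P one at a time, bumping the leftmost entry strictly greater than the inserted value down to the next row. The recording tableau Q records, in position (i, j), the step at which that cell was added to P.
  Insert 1 (step 1): P = [1];  Q = [1]
  Insert 3 (step 2): P = [1, 3];  Q = [1, 2]
  Insert 4 (step 3): P = [1, 3, 4];  Q = [1, 2, 3]
  Insert 7 (step 4): P = [1, 3, 4, 7];  Q = [1, 2, 3, 4]
  Insert 5 (step 5): P = [1, 3, 4, 5] / [7];  Q = [1, 2, 3, 4] / [5]
  Insert 6 (step 6): P = [1, 3, 4, 5, 6] / [7];  Q = [1, 2, 3, 4, 6] / [5]
  Insert 2 (step 7): P = [1, 2, 4, 5, 6] / [3] / [7];  Q = [1, 2, 3, 4, 6] / [5] / [7]
Final shape: (5, 1, 1).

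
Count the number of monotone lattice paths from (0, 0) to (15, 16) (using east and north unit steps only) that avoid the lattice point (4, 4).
Number of paths = 205894735

Total paths from (0, 0) to (15, 16): C(31, 15) = 300540195. Paths through (4, 4): (paths (0, 0) → (4, 4)) × (paths (4, 4) → (15, 16)) = C(8, 4) · C(23, 11) = 70 · 1352078 = 94645460. Avoidance count = 300540195 − 94645460 = 205894735.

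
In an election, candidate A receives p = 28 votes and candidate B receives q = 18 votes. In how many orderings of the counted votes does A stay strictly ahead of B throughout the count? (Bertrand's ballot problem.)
Strict-lead orderings = 612815891050

Total orderings of the 46 votes with 28 for A: C(46, 28) = 2818953098830. By the Bertrand ballot formula (Cycle Lemma / reflection principle), the number of orderings in which A is strictly ahead of B throughout is (p − q)/(p + q) · C(p + q, p) = (28 − 18)/(28 + 18) · 2818953098830 = 612815891050.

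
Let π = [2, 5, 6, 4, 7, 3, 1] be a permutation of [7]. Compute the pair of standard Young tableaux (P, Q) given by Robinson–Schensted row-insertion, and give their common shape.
P = [1, 3, 6, 7] / [2] / [4] / [5];  Q = [1, 2, 3, 5] / [4] / [6] / [7];  common shape = (4, 1, 1, 1)

Row-insert the values π_1, π_2, … into P one at a time, bumping the leftmost entry strictly greater than the inserted value down to the next row. The recording tableau Q records, in position (i, j), the step at which that cell was added to P.
  Insert 2 (step 1): P = [2];  Q = [1]
  Insert 5 (step 2): P = [2, 5];  Q = [1, 2]
  Insert 6 (step 3): P = [2, 5, 6];  Q = [1, 2, 3]
  Insert 4 (step 4): P = [2, 4, 6] / [5];  Q = [1, 2, 3] / [4]
  Insert 7 (step 5): P = [2, 4, 6, 7] / [5];  Q = [1, 2, 3, 5] / [4]
  Insert 3 (step 6): P = [2, 3, 6, 7] / [4] / [5];  Q = [1, 2, 3, 5] / [4] / [6]
  Insert 1 (step 7): P = [1, 3, 6, 7] / [2] / [4] / [5];  Q = [1, 2, 3, 5] / [4] / [6] / [7]
Final shape: (4, 1, 1, 1).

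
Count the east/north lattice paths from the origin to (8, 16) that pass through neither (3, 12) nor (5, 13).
Number of paths = 534081

Inclusion–exclusion. Total paths: C(24, 8) = 735471. Through P₁: C(15, 3)·C(9, 5) = 57330. Through P₂: C(18, 5)·C(6, 3) = 171360. Since P₁ is strictly southwest of P₂, a monotone path through both must visit P₁ then P₂; paths through both = C(15, 3)·C(3, 2)·C(6, 3) = 27300. Avoid both = 735471 − 57330 − 171360 + 27300 = 534081.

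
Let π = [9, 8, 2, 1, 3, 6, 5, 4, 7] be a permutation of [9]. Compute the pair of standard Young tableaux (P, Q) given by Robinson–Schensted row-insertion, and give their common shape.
P = [1, 3, 4, 7] / [2, 5] / [6] / [8] / [9];  Q = [1, 5, 6, 9] / [2, 7] / [3] / [4] / [8];  common shape = (4, 2, 1, 1, 1)

Row-insert the values π_1, π_2, … into P one at a time, bumping the leftmost entry strictly greater than the inserted value down to the next row. The recording tableau Q records, in position (i, j), the step at which that cell was added to P.
  Insert 9 (step 1): P = [9];  Q = [1]
  Insert 8 (step 2): P = [8] / [9];  Q = [1] / [2]
  Insert 2 (step 3): P = [2] / [8] / [9];  Q = [1] / [2] / [3]
  Insert 1 (step 4): P = [1] / [2] / [8] / [9];  Q = [1] / [2] / [3] / [4]
  Insert 3 (step 5): P = [1, 3] / [2] / [8] / [9];  Q = [1, 5] / [2] / [3] / [4]
  Insert 6 (step 6): P = [1, 3, 6] / [2] / [8] / [9];  Q = [1, 5, 6] / [2] / [3] / [4]
  Insert 5 (step 7): P = [1, 3, 5] / [2, 6] / [8] / [9];  Q = [1, 5, 6] / [2, 7] / [3] / [4]
  Insert 4 (step 8): P = [1, 3, 4] / [2, 5] / [6] / [8] / [9];  Q = [1, 5, 6] / [2, 7] / [3] / [4] / [8]
  Insert 7 (step 9): P = [1, 3, 4, 7] / [2, 5] / [6] / [8] / [9];  Q = [1, 5, 6, 9] / [2, 7] / [3] / [4] / [8]
Final shape: (4, 2, 1, 1, 1).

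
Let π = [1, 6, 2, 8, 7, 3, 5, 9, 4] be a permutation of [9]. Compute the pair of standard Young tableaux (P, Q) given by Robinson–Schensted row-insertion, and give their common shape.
P = [1, 2, 3, 4, 9] / [5, 7] / [6] / [8];  Q = [1, 2, 4, 7, 8] / [3, 5] / [6] / [9];  common shape = (5, 2, 1, 1)

Row-insert the values π_1, π_2, … into P one at a time, bumping the leftmost entry strictly greater than the inserted value down to the next row. The recording tableau Q records, in position (i, j), the step at which that cell was added to P.
  Insert 1 (step 1): P = [1];  Q = [1]
  Insert 6 (step 2): P = [1, 6];  Q = [1, 2]
  Insert 2 (step 3): P = [1, 2] / [6];  Q = [1, 2] / [3]
  Insert 8 (step 4): P = [1, 2, 8] / [6];  Q = [1, 2, 4] / [3]
  Insert 7 (step 5): P = [1, 2, 7] / [6, 8];  Q = [1, 2, 4] / [3, 5]
  Insert 3 (step 6): P = [1, 2, 3] / [6, 7] / [8];  Q = [1, 2, 4] / [3, 5] / [6]
  Insert 5 (step 7): P = [1, 2, 3, 5] / [6, 7] / [8];  Q = [1, 2, 4, 7] / [3, 5] / [6]
  Insert 9 (step 8): P = [1, 2, 3, 5, 9] / [6, 7] / [8];  Q = [1, 2, 4, 7, 8] / [3, 5] / [6]
  Insert 4 (step 9): P = [1, 2, 3, 4, 9] / [5, 7] / [6] / [8];  Q = [1, 2, 4, 7, 8] / [3, 5] / [6] / [9]
Final shape: (5, 2, 1, 1).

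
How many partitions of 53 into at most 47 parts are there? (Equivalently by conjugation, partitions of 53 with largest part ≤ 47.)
p(53, parts ≤ 47) = 329912

Use the recurrence p(n, m) = p(n, m−1) + p(n−m, m): either the largest part is < m (count p(n, m−1)) or the largest part is exactly m (remove one copy of m, count p(n−m, m)). With p(0, ·) = 1 this gives p(53, parts ≤ 47) = 329912. (By conjugating Young diagrams, this also counts partitions of 53 into at most 47 parts.)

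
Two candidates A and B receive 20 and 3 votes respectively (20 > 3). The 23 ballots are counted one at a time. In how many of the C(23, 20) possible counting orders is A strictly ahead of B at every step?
Strict-lead orderings = 1309

Total orderings of the 23 votes with 20 for A: C(23, 20) = 1771. By the Bertrand ballot formula (Cycle Lemma / reflection principle), the number of orderings in which A is strictly ahead of B throughout is (p − q)/(p + q) · C(p + q, p) = (20 − 3)/(20 + 3) · 1771 = 1309.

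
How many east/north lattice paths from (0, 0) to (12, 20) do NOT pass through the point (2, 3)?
Number of paths = 141429990

Total paths from (0, 0) to (12, 20): C(32, 12) = 225792840. Paths through (2, 3): (paths (0, 0) → (2, 3)) × (paths (2, 3) → (12, 20)) = C(5, 2) · C(27, 10) = 10 · 8436285 = 84362850. Avoidance count = 225792840 − 84362850 = 141429990.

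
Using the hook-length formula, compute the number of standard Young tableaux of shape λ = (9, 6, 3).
# SYT of shape (9, 6, 3) = 678912

Hook-length formula: f^λ = n! / Π hook(c), product over all cells c of the Young diagram. For λ = (9, 6, 3), n = 18 boxes. Hook lengths by row (left-to-right, top-to-bottom): [11, 10, 9, 7, 6, 5, 3, 2, 1]; [7, 6, 5, 3, 2, 1]; [3, 2, 1]. Product of hooks = 9430344000. So f^λ = 18! / 9430344000 = 6402373705728000 / 9430344000 = 678912.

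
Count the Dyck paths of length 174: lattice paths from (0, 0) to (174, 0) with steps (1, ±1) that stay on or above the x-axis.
C_87 = 16435314834665426797069144960762886143367590394940

These Dyck paths are counted by the Catalan number C_n = (1/(n + 1)) · C(2n, n). For n = 87: C_87 = (1/88) · C(174, 87) = 1446307705450557558142084756547133980616347954754720/88 = 16435314834665426797069144960762886143367590394940.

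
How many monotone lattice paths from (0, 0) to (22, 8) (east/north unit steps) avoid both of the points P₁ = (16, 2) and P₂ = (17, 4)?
Number of paths = 5015277

Inclusion–exclusion. Total paths: C(30, 22) = 5852925. Through P₁: C(18, 16)·C(12, 6) = 141372. Through P₂: C(21, 17)·C(9, 5) = 754110. Since P₁ is strictly southwest of P₂, a monotone path through both must visit P₁ then P₂; paths through both = C(18, 16)·C(3, 1)·C(9, 5) = 57834. Avoid both = 5852925 − 141372 − 754110 + 57834 = 5015277.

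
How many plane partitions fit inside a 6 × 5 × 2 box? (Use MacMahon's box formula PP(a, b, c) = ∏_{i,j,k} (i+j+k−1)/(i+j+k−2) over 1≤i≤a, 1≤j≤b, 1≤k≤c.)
PP(6, 5, 2) = 60984

Evaluate the triple product over i = 1..6, j = 1..5, k = 1..2. The factors are (2/1) · (3/2) · (3/2) · (4/3) · (4/3) · (5/4) · (5/4) · (6/5) · … (60 factors total). The numerators and denominators telescope so the product is an integer; carrying out the multiplication exactly gives PP(6, 5, 2) = 60984.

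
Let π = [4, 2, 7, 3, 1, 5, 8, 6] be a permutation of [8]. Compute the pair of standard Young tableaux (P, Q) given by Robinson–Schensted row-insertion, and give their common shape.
P = [1, 3, 5, 6] / [2, 7, 8] / [4];  Q = [1, 3, 6, 7] / [2, 4, 8] / [5];  common shape = (4, 3, 1)

Row-insert the values π_1, π_2, … into P one at a time, bumping the leftmost entry strictly greater than the inserted value down to the next row. The recording tableau Q records, in position (i, j), the step at which that cell was added to P.
  Insert 4 (step 1): P = [4];  Q = [1]
  Insert 2 (step 2): P = [2] / [4];  Q = [1] / [2]
  Insert 7 (step 3): P = [2, 7] / [4];  Q = [1, 3] / [2]
  Insert 3 (step 4): P = [2, 3] / [4, 7];  Q = [1, 3] / [2, 4]
  Insert 1 (step 5): P = [1, 3] / [2, 7] / [4];  Q = [1, 3] / [2, 4] / [5]
  Insert 5 (step 6): P = [1, 3, 5] / [2, 7] / [4];  Q = [1, 3, 6] / [2, 4] / [5]
  Insert 8 (step 7): P = [1, 3, 5, 8] / [2, 7] / [4];  Q = [1, 3, 6, 7] / [2, 4] / [5]
  Insert 6 (step 8): P = [1, 3, 5, 6] / [2, 7, 8] / [4];  Q = [1, 3, 6, 7] / [2, 4, 8] / [5]
Final shape: (4, 3, 1).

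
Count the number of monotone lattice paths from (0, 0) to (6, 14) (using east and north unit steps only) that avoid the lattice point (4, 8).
Number of paths = 24900

Total paths from (0, 0) to (6, 14): C(20, 6) = 38760. Paths through (4, 8): (paths (0, 0) → (4, 8)) × (paths (4, 8) → (6, 14)) = C(12, 4) · C(8, 2) = 495 · 28 = 13860. Avoidance count = 38760 − 13860 = 24900.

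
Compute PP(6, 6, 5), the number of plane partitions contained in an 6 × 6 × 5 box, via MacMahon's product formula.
PP(6, 6, 5) = 55197331332

Evaluate the triple product over i = 1..6, j = 1..6, k = 1..5. The factors are (2/1) · (3/2) · (4/3) · (5/4) · (6/5) · (3/2) · (4/3) · (5/4) · … (180 factors total). The numerators and denominators telescope so the product is an integer; carrying out the multiplication exactly gives PP(6, 6, 5) = 55197331332.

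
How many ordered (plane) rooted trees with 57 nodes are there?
C_56 = 6852456927844873497549658464312

These ordered rooted trees are counted by the Catalan number C_n = (1/(n + 1)) · C(2n, n). For n = 56: C_56 = (1/57) · C(112, 56) = 390590044887157789360330532465784/57 = 6852456927844873497549658464312.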